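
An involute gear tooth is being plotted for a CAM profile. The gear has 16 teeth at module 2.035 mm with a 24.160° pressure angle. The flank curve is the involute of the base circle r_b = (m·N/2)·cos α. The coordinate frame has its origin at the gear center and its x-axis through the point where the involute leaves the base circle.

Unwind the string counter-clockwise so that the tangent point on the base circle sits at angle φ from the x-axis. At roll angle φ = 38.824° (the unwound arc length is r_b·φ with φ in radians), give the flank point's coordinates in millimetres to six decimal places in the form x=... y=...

x=17.882510 y=1.470893

pitch radius r_p = m·N/2 = 2.035·16/2 = 16.280000
base radius r_b = r_p·cos α = 16.280000·cos 24.160° = 14.853971
roll angle φ = 38.824° = 0.67760663 rad
x = r_b·(cos φ + φ·sin φ) = 14.853971·(0.77907543 + 0.67760663·0.62693020) = 17.882510
y = r_b·(sin φ − φ·cos φ) = 14.853971·(0.62693020 − 0.67760663·0.77907543) = 1.470893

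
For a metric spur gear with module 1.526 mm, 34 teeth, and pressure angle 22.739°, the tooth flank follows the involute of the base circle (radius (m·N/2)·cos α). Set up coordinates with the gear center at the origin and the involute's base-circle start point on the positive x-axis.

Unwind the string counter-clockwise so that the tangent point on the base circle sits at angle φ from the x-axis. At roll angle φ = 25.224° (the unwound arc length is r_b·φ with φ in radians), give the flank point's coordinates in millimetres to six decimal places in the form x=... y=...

pitch radius r_p = m·N/2 = 1.526·34/2 = 25.942000
base radius r_b = r_p·cos α = 25.942000·cos 22.739° = 23.925663
roll angle φ = 25.224° = 0.44024185 rad
x = r_b·(cos φ + φ·sin φ) = 23.925663·(0.90464862 + 0.44024185·0.42615827) = 26.133077
y = r_b·(sin φ − φ·cos φ) = 23.925663·(0.42615827 − 0.44024185·0.90464862) = 0.667384

x=26.133077 y=0.667384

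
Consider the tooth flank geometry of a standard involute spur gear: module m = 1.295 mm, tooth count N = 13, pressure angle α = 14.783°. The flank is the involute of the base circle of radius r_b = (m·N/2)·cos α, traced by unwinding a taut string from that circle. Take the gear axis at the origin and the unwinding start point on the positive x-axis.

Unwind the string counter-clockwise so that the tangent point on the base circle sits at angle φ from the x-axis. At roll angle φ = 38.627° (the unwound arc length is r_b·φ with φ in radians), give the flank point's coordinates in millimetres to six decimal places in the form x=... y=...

pitch radius r_p = m·N/2 = 1.295·13/2 = 8.417500
base radius r_b = r_p·cos α = 8.417500·cos 14.783° = 8.138873
roll angle φ = 38.627° = 0.67416833 rad
x = r_b·(cos φ + φ·sin φ) = 8.138873·(0.78122639 + 0.67416833·0.62424781) = 9.783532
y = r_b·(sin φ − φ·cos φ) = 8.138873·(0.62424781 − 0.67416833·0.78122639) = 0.794108

x=9.783532 y=0.794108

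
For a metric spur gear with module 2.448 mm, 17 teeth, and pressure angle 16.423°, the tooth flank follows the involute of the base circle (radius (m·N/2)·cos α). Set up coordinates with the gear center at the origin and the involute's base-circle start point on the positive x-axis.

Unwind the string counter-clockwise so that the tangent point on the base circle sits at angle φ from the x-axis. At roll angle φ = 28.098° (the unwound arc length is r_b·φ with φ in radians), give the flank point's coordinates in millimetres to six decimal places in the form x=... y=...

pitch radius r_p = m·N/2 = 2.448·17/2 = 20.808000
base radius r_b = r_p·cos α = 20.808000·cos 16.423° = 19.959045
roll angle φ = 28.098° = 0.49040261 rad
x = r_b·(cos φ + φ·sin φ) = 19.959045·(0.88214331 + 0.49040261·0.47098109) = 22.216686
y = r_b·(sin φ − φ·cos φ) = 19.959045·(0.47098109 − 0.49040261·0.88214331) = 0.765942

x=22.216686 y=0.765942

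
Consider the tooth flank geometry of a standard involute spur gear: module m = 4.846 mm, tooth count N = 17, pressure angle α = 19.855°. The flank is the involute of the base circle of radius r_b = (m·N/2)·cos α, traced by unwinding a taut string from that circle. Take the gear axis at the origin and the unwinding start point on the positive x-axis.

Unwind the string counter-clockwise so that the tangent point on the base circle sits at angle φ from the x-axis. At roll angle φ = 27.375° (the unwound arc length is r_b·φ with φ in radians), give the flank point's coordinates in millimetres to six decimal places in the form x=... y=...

pitch radius r_p = m·N/2 = 4.846·17/2 = 41.191000
base radius r_b = r_p·cos α = 41.191000·cos 19.855° = 38.742408
roll angle φ = 27.375° = 0.47778388 rad
x = r_b·(cos φ + φ·sin φ) = 38.742408·(0.88801610 + 0.47778388·0.45981236) = 42.915238
y = r_b·(sin φ − φ·cos φ) = 38.742408·(0.45981236 − 0.47778388·0.88801610) = 1.376618

x=42.915238 y=1.376618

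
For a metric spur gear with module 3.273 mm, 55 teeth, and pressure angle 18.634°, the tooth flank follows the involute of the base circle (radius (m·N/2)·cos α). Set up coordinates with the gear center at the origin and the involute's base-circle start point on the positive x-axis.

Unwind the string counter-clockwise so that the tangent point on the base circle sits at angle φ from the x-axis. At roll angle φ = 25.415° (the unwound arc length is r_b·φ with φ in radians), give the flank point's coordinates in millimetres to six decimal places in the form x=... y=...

x=93.271683 y=2.432798

pitch radius r_p = m·N/2 = 3.273·55/2 = 90.007500
base radius r_b = r_p·cos α = 90.007500·cos 18.634° = 85.289214
roll angle φ = 25.415° = 0.44357543 rad
x = r_b·(cos φ + φ·sin φ) = 85.289214·(0.90322297 + 0.44357543·0.42917161) = 93.271683
y = r_b·(sin φ − φ·cos φ) = 85.289214·(0.42917161 − 0.44357543·0.90322297) = 2.432798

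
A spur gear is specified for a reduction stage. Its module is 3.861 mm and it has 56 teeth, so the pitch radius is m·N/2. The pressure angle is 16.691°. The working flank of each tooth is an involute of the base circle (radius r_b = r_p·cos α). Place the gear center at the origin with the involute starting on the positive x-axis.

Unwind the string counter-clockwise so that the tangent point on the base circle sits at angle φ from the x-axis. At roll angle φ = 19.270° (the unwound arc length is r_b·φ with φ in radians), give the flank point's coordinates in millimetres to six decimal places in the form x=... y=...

x=109.245252 y=1.298371

pitch radius r_p = m·N/2 = 3.861·56/2 = 108.108000
base radius r_b = r_p·cos α = 108.108000·cos 16.691° = 103.553153
roll angle φ = 19.270° = 0.33632495 rad
x = r_b·(cos φ + φ·sin φ) = 103.553153·(0.94397388 + 0.33632495·0.33002017) = 109.245252
y = r_b·(sin φ − φ·cos φ) = 103.553153·(0.33002017 − 0.33632495·0.94397388) = 1.298371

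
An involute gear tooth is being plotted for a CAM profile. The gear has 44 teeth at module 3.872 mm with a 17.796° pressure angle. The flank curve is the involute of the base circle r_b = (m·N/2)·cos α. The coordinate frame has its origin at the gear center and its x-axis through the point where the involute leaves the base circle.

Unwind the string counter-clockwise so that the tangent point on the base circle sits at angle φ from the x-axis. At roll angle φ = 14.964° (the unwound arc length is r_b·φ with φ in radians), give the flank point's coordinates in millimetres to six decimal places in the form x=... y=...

pitch radius r_p = m·N/2 = 3.872·44/2 = 85.184000
base radius r_b = r_p·cos α = 85.184000·cos 17.796° = 81.108008
roll angle φ = 14.964° = 0.26117107 rad
x = r_b·(cos φ + φ·sin φ) = 81.108008·(0.96608826 + 0.26117107·0.25821208) = 83.827217
y = r_b·(sin φ − φ·cos φ) = 81.108008·(0.25821208 − 0.26117107·0.96608826) = 0.478357

x=83.827217 y=0.478357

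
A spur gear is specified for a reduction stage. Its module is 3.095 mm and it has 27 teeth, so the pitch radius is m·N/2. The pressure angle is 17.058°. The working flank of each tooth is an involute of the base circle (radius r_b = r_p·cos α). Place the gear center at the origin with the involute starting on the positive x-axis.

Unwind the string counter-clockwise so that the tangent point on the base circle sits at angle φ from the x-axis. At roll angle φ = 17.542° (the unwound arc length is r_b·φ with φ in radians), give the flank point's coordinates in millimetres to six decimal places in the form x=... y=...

x=41.772915 y=0.378554

pitch radius r_p = m·N/2 = 3.095·27/2 = 41.782500
base radius r_b = r_p·cos α = 41.782500·cos 17.058° = 39.944417
roll angle φ = 17.542° = 0.30616566 rad
x = r_b·(cos φ + φ·sin φ) = 39.944417·(0.95349627 + 0.30616566·0.30140483) = 41.772915
y = r_b·(sin φ − φ·cos φ) = 39.944417·(0.30140483 − 0.30616566·0.95349627) = 0.378554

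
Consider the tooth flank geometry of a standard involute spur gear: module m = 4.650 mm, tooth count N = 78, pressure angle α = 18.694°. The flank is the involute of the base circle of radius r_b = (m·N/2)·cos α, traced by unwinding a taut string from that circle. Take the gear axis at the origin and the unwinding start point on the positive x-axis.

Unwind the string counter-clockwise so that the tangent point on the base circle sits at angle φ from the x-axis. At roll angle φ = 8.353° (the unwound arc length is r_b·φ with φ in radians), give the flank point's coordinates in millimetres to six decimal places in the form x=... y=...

pitch radius r_p = m·N/2 = 4.650·78/2 = 181.350000
base radius r_b = r_p·cos α = 181.350000·cos 18.694° = 171.782672
roll angle φ = 8.353° = 0.14578735 rad
x = r_b·(cos φ + φ·sin φ) = 171.782672·(0.98939183 + 0.14578735·0.14527147) = 173.598514
y = r_b·(sin φ − φ·cos φ) = 171.782672·(0.14527147 − 0.14578735·0.98939183) = 0.177049

x=173.598514 y=0.177049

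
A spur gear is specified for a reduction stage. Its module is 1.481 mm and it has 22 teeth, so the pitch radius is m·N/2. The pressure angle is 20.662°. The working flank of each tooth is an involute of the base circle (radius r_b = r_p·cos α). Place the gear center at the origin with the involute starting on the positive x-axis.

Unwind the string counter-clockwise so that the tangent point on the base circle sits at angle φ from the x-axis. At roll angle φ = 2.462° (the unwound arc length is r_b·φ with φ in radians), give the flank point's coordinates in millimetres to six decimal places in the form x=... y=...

pitch radius r_p = m·N/2 = 1.481·22/2 = 16.291000
base radius r_b = r_p·cos α = 16.291000·cos 20.662° = 15.243135
roll angle φ = 2.462° = 0.04297001 rad
x = r_b·(cos φ + φ·sin φ) = 15.243135·(0.99907693 + 0.04297001·0.04295678) = 15.257201
y = r_b·(sin φ − φ·cos φ) = 15.243135·(0.04295678 − 0.04297001·0.99907693) = 0.000403

x=15.257201 y=0.000403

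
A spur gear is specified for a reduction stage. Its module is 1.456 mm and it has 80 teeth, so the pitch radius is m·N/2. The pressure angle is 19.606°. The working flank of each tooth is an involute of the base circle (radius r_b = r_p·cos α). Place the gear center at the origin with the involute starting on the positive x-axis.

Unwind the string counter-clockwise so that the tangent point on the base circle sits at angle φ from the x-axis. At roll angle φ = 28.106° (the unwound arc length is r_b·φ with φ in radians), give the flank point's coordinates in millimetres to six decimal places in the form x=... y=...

x=61.072492 y=2.107191

pitch radius r_p = m·N/2 = 1.456·80/2 = 58.240000
base radius r_b = r_p·cos α = 58.240000·cos 19.606° = 54.863380
roll angle φ = 28.106° = 0.49054224 rad
x = r_b·(cos φ + φ·sin φ) = 54.863380·(0.88207754 + 0.49054224·0.47110425) = 61.072492
y = r_b·(sin φ − φ·cos φ) = 54.863380·(0.47110425 − 0.49054224·0.88207754) = 2.107191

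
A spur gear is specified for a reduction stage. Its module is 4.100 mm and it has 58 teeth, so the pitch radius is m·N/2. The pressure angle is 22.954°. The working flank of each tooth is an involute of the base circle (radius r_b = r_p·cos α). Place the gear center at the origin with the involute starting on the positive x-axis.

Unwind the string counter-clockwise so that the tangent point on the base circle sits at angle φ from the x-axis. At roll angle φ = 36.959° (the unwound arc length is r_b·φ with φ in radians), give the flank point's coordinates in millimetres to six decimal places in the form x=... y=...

x=129.948283 y=9.393936

pitch radius r_p = m·N/2 = 4.100·58/2 = 118.900000
base radius r_b = r_p·cos α = 118.900000·cos 22.954° = 109.485291
roll angle φ = 36.959° = 0.64505624 rad
x = r_b·(cos φ + φ·sin φ) = 109.485291·(0.79906596 + 0.64505624·0.60124338) = 129.948283
y = r_b·(sin φ − φ·cos φ) = 109.485291·(0.60124338 − 0.64505624·0.79906596) = 9.393936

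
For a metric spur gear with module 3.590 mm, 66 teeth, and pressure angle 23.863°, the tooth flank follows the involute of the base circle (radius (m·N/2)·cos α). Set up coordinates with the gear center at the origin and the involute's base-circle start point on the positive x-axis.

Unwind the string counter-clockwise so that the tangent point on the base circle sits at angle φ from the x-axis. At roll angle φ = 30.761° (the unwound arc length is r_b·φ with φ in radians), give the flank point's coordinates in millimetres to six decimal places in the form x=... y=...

x=122.849742 y=5.429270

pitch radius r_p = m·N/2 = 3.590·66/2 = 118.470000
base radius r_b = r_p·cos α = 118.470000·cos 23.863° = 108.342639
roll angle φ = 30.761° = 0.53688073 rad
x = r_b·(cos φ + φ·sin φ) = 108.342639·(0.85930823 + 0.53688073·0.51145807) = 122.849742
y = r_b·(sin φ − φ·cos φ) = 108.342639·(0.51145807 − 0.53688073·0.85930823) = 5.429270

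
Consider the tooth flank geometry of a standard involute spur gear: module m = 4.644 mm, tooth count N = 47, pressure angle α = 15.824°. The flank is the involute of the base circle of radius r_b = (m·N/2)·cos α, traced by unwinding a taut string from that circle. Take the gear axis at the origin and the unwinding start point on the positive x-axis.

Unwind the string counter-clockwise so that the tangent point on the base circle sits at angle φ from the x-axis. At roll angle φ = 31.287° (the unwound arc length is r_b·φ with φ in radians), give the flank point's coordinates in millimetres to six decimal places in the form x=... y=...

x=119.504802 y=5.530687

pitch radius r_p = m·N/2 = 4.644·47/2 = 109.134000
base radius r_b = r_p·cos α = 109.134000·cos 15.824° = 104.998242
roll angle φ = 31.287° = 0.54606116 rad
x = r_b·(cos φ + φ·sin φ) = 104.998242·(0.85457668 + 0.54606116·0.51932523) = 119.504802
y = r_b·(sin φ − φ·cos φ) = 104.998242·(0.51932523 − 0.54606116·0.85457668) = 5.530687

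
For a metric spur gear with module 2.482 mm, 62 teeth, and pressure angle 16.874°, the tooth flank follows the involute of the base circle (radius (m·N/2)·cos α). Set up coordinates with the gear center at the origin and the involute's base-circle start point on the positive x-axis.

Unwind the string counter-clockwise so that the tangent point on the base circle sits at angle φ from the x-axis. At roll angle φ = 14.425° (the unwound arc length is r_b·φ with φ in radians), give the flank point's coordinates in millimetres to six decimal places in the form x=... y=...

pitch radius r_p = m·N/2 = 2.482·62/2 = 76.942000
base radius r_b = r_p·cos α = 76.942000·cos 16.874° = 73.629293
roll angle φ = 14.425° = 0.25176374 rad
x = r_b·(cos φ + φ·sin φ) = 73.629293·(0.96847456 + 0.25176374·0.24911249) = 75.925942
y = r_b·(sin φ − φ·cos φ) = 73.629293·(0.24911249 − 0.25176374·0.96847456) = 0.389183

x=75.925942 y=0.389183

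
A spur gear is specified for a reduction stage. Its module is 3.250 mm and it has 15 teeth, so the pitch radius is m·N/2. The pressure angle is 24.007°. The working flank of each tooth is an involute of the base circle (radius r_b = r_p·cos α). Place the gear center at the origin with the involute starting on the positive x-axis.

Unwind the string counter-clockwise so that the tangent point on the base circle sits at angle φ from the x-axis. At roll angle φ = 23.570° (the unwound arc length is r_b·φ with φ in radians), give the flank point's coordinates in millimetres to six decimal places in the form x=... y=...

pitch radius r_p = m·N/2 = 3.250·15/2 = 24.375000
base radius r_b = r_p·cos α = 24.375000·cos 24.007° = 22.266459
roll angle φ = 23.570° = 0.41137410 rad
x = r_b·(cos φ + φ·sin φ) = 22.266459·(0.91657223 + 0.41137410·0.39986917) = 24.071558
y = r_b·(sin φ − φ·cos φ) = 22.266459·(0.39986917 − 0.41137410·0.91657223) = 0.508011

x=24.071558 y=0.508011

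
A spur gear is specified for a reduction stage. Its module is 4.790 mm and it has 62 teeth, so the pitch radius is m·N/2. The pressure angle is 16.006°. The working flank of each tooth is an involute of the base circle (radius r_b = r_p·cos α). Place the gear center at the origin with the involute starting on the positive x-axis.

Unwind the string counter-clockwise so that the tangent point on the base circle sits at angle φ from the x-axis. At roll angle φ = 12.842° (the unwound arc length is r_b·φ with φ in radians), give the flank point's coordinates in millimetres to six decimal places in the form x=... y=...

x=146.273781 y=0.533030

pitch radius r_p = m·N/2 = 4.790·62/2 = 148.490000
base radius r_b = r_p·cos α = 148.490000·cos 16.006° = 142.733462
roll angle φ = 12.842° = 0.22413518 rad
x = r_b·(cos φ + φ·sin φ) = 142.733462·(0.97498669 + 0.22413518·0.22226326) = 146.273781
y = r_b·(sin φ − φ·cos φ) = 142.733462·(0.22226326 − 0.22413518·0.97498669) = 0.533030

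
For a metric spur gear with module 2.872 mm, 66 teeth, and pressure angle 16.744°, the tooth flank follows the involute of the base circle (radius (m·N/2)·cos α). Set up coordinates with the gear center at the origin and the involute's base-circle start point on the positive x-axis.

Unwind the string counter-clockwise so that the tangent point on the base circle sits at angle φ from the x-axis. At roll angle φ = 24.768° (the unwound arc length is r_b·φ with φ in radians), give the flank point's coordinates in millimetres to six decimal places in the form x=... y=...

x=98.845463 y=2.398443

pitch radius r_p = m·N/2 = 2.872·66/2 = 94.776000
base radius r_b = r_p·cos α = 94.776000·cos 16.744° = 90.757643
roll angle φ = 24.768° = 0.43228315 rad
x = r_b·(cos φ + φ·sin φ) = 90.757643·(0.90801160 + 0.43228315·0.41894502) = 98.845463
y = r_b·(sin φ − φ·cos φ) = 90.757643·(0.41894502 − 0.43228315·0.90801160) = 2.398443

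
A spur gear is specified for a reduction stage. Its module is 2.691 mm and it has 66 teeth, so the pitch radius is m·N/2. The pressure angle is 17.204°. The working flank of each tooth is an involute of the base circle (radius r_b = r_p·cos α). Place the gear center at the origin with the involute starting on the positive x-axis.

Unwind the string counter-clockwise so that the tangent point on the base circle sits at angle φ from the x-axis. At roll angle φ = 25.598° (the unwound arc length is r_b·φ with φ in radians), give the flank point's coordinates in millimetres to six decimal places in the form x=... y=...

x=92.878078 y=2.471631

pitch radius r_p = m·N/2 = 2.691·66/2 = 88.803000
base radius r_b = r_p·cos α = 88.803000·cos 17.204° = 84.829751
roll angle φ = 25.598° = 0.44676938 rad
x = r_b·(cos φ + φ·sin φ) = 84.829751·(0.90184761 + 0.44676938·0.43205427) = 92.878078
y = r_b·(sin φ − φ·cos φ) = 84.829751·(0.43205427 − 0.44676938·0.90184761) = 2.471631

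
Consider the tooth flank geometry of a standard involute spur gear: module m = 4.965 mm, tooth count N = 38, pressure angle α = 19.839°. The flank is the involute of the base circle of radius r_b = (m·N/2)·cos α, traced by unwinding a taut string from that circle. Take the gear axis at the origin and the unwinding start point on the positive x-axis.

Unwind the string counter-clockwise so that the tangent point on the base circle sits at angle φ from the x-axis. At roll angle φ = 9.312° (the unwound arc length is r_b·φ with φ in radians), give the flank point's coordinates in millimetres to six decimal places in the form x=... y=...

pitch radius r_p = m·N/2 = 4.965·38/2 = 94.335000
base radius r_b = r_p·cos α = 94.335000·cos 19.839° = 88.736216
roll angle φ = 9.312° = 0.16252506 rad
x = r_b·(cos φ + φ·sin φ) = 88.736216·(0.98682185 + 0.16252506·0.16181050) = 89.900445
y = r_b·(sin φ − φ·cos φ) = 88.736216·(0.16181050 − 0.16252506·0.98682185) = 0.126646

x=89.900445 y=0.126646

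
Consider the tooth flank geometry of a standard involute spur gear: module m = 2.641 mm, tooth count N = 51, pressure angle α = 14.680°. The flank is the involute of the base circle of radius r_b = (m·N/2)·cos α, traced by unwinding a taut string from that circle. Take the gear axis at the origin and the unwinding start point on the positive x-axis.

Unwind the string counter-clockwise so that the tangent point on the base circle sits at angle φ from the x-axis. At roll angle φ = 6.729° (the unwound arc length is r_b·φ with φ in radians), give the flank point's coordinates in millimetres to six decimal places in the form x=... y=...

pitch radius r_p = m·N/2 = 2.641·51/2 = 67.345500
base radius r_b = r_p·cos α = 67.345500·cos 14.680° = 65.147092
roll angle φ = 6.729° = 0.11744321 rad
x = r_b·(cos φ + φ·sin φ) = 65.147092·(0.99311147 + 0.11744321·0.11717341) = 65.594828
y = r_b·(sin φ − φ·cos φ) = 65.147092·(0.11717341 − 0.11744321·0.99311147) = 0.035128

x=65.594828 y=0.035128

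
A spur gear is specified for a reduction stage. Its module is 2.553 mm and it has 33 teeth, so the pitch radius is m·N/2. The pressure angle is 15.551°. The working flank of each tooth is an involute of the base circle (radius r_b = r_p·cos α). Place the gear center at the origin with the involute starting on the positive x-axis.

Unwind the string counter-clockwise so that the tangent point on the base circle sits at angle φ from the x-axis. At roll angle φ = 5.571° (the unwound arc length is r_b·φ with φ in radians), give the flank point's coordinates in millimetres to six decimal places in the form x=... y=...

x=40.773797 y=0.012423

pitch radius r_p = m·N/2 = 2.553·33/2 = 42.124500
base radius r_b = r_p·cos α = 42.124500·cos 15.551° = 40.582415
roll angle φ = 5.571° = 0.09723229 rad
x = r_b·(cos φ + φ·sin φ) = 40.582415·(0.99527666 + 0.09723229·0.09707916) = 40.773797
y = r_b·(sin φ − φ·cos φ) = 40.582415·(0.09707916 − 0.09723229·0.99527666) = 0.012423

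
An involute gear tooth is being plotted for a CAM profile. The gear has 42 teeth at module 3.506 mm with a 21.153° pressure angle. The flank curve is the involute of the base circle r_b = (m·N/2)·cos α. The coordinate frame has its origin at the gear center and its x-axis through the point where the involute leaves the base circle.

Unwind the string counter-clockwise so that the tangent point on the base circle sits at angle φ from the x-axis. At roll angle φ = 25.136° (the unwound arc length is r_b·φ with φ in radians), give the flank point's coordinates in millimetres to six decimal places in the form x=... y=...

pitch radius r_p = m·N/2 = 3.506·42/2 = 73.626000
base radius r_b = r_p·cos α = 73.626000·cos 21.153° = 68.665090
roll angle φ = 25.136° = 0.43870596 rad
x = r_b·(cos φ + φ·sin φ) = 68.665090·(0.90530209 + 0.43870596·0.42476832) = 74.958278
y = r_b·(sin φ − φ·cos φ) = 68.665090·(0.42476832 − 0.43870596·0.90530209) = 1.895630

x=74.958278 y=1.895630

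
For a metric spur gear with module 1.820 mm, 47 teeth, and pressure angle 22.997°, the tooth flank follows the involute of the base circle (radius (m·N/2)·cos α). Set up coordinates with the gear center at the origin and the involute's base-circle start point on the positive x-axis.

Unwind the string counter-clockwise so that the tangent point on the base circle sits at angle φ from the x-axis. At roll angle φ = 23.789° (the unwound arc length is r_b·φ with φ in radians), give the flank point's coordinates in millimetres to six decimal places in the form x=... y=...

pitch radius r_p = m·N/2 = 1.820·47/2 = 42.770000
base radius r_b = r_p·cos α = 42.770000·cos 22.997° = 39.370868
roll angle φ = 23.789° = 0.41519638 rad
x = r_b·(cos φ + φ·sin φ) = 39.370868·(0.91503713 + 0.41519638·0.40336963) = 42.619544
y = r_b·(sin φ − φ·cos φ) = 39.370868·(0.40336963 − 0.41519638·0.91503713) = 0.923228

x=42.619544 y=0.923228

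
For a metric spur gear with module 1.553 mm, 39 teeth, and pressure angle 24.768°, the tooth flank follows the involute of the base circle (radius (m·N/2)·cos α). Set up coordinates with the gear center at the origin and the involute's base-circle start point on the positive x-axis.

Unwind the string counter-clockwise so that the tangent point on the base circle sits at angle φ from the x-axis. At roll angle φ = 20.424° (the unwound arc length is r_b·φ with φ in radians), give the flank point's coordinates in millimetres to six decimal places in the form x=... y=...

pitch radius r_p = m·N/2 = 1.553·39/2 = 30.283500
base radius r_b = r_p·cos α = 30.283500·cos 24.768° = 27.497769
roll angle φ = 20.424° = 0.35646605 rad
x = r_b·(cos φ + φ·sin φ) = 27.497769·(0.93713590 + 0.35646605·0.34896462) = 29.189705
y = r_b·(sin φ − φ·cos φ) = 27.497769·(0.34896462 − 0.35646605·0.93713590) = 0.409923

x=29.189705 y=0.409923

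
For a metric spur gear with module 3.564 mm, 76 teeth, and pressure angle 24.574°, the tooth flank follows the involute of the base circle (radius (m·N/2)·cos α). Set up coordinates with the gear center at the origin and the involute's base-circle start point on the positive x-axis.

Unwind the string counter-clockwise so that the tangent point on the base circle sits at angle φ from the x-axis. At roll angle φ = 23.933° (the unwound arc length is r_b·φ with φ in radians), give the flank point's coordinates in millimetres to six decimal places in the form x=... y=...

pitch radius r_p = m·N/2 = 3.564·76/2 = 135.432000
base radius r_b = r_p·cos α = 135.432000·cos 24.574° = 123.165235
roll angle φ = 23.933° = 0.41770965 rad
x = r_b·(cos φ + φ·sin φ) = 123.165235·(0.91402046 + 0.41770965·0.40566809) = 133.446076
y = r_b·(sin φ − φ·cos φ) = 123.165235·(0.40566809 − 0.41770965·0.91402046) = 2.940315

x=133.446076 y=2.940315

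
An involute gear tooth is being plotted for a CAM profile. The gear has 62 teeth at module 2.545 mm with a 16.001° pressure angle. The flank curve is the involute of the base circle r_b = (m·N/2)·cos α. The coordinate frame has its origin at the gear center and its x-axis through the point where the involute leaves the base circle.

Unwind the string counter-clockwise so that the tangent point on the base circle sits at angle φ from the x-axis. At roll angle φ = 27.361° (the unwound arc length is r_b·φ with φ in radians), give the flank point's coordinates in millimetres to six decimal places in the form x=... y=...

x=83.998826 y=2.690663

pitch radius r_p = m·N/2 = 2.545·62/2 = 78.895000
base radius r_b = r_p·cos α = 78.895000·cos 16.001° = 75.838362
roll angle φ = 27.361° = 0.47753954 rad
x = r_b·(cos φ + φ·sin φ) = 75.838362·(0.88812843 + 0.47753954·0.45959536) = 83.998826
y = r_b·(sin φ − φ·cos φ) = 75.838362·(0.45959536 − 0.47753954·0.88812843) = 2.690663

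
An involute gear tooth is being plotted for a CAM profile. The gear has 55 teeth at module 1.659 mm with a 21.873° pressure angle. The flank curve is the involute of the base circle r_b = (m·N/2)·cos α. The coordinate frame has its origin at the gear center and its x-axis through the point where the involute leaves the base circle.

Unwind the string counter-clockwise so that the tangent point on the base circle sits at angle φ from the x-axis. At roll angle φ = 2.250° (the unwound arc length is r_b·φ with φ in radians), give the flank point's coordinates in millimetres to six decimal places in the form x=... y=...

x=42.370857 y=0.000855

pitch radius r_p = m·N/2 = 1.659·55/2 = 45.622500
base radius r_b = r_p·cos α = 45.622500·cos 21.873° = 42.338224
roll angle φ = 2.250° = 0.03926991 rad
x = r_b·(cos φ + φ·sin φ) = 42.338224·(0.99922904 + 0.03926991·0.03925982) = 42.370857
y = r_b·(sin φ − φ·cos φ) = 42.338224·(0.03925982 − 0.03926991·0.99922904) = 0.000855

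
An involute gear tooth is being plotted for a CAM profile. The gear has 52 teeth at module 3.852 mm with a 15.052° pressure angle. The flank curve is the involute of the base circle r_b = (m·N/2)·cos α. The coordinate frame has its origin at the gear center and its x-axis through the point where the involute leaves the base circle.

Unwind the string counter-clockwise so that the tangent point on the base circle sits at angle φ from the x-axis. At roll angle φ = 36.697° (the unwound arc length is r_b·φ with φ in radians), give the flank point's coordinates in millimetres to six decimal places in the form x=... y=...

x=114.564657 y=8.127909

pitch radius r_p = m·N/2 = 3.852·52/2 = 100.152000
base radius r_b = r_p·cos α = 100.152000·cos 15.052° = 96.715838
roll angle φ = 36.697° = 0.64048348 rad
x = r_b·(cos φ + φ·sin φ) = 96.715838·(0.80180693 + 0.64048348·0.59758317) = 114.564657
y = r_b·(sin φ − φ·cos φ) = 96.715838·(0.59758317 − 0.64048348·0.80180693) = 8.127909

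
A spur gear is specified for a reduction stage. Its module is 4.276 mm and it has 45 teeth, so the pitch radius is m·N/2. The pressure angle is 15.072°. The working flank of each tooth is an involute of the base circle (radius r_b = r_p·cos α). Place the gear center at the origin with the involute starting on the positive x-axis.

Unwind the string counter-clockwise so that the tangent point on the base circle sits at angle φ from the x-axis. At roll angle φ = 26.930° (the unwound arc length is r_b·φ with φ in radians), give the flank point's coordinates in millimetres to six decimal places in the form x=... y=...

x=102.602133 y=3.144941

pitch radius r_p = m·N/2 = 4.276·45/2 = 96.210000
base radius r_b = r_p·cos α = 96.210000·cos 15.072° = 92.900359
roll angle φ = 26.930° = 0.47001717 rad
x = r_b·(cos φ + φ·sin φ) = 92.900359·(0.89156051 + 0.47001717·0.45290159) = 102.602133
y = r_b·(sin φ − φ·cos φ) = 92.900359·(0.45290159 − 0.47001717·0.89156051) = 3.144941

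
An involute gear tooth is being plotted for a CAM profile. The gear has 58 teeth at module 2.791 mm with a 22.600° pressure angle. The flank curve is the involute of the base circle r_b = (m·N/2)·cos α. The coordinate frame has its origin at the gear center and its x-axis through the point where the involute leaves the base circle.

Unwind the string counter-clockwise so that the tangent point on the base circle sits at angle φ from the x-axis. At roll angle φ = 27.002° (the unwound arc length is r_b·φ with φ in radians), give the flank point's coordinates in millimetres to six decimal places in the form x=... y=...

pitch radius r_p = m·N/2 = 2.791·58/2 = 80.939000
base radius r_b = r_p·cos α = 80.939000·cos 22.600° = 74.723712
roll angle φ = 27.002° = 0.47127380 rad
x = r_b·(cos φ + φ·sin φ) = 74.723712·(0.89099068 + 0.47127380·0.45402160) = 82.566650
y = r_b·(sin φ − φ·cos φ) = 74.723712·(0.45402160 − 0.47127380·0.89099068) = 2.549650

x=82.566650 y=2.549650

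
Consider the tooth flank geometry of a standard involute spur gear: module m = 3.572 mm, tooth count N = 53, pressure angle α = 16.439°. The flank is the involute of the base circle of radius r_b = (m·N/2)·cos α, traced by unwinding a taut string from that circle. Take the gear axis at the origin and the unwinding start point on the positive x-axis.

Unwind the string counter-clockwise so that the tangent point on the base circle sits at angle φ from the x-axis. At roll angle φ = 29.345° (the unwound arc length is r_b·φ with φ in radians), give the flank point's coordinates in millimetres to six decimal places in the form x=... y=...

x=101.926542 y=3.960126

pitch radius r_p = m·N/2 = 3.572·53/2 = 94.658000
base radius r_b = r_p·cos α = 94.658000·cos 16.439° = 90.788529
roll angle φ = 29.345° = 0.51216687 rad
x = r_b·(cos φ + φ·sin φ) = 90.788529·(0.87168464 + 0.51216687·0.49006722) = 101.926542
y = r_b·(sin φ − φ·cos φ) = 90.788529·(0.49006722 − 0.51216687·0.87168464) = 3.960126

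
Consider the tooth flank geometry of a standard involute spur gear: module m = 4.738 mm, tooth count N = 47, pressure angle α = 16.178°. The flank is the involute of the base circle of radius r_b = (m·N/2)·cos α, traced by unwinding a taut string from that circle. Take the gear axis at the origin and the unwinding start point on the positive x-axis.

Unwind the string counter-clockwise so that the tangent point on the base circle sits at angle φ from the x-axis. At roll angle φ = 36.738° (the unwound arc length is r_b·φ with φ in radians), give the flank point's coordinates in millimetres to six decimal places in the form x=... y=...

x=126.707760 y=9.015944

pitch radius r_p = m·N/2 = 4.738·47/2 = 111.343000
base radius r_b = r_p·cos α = 111.343000·cos 16.178° = 106.933900
roll angle φ = 36.738° = 0.64119906 rad
x = r_b·(cos φ + φ·sin φ) = 106.933900·(0.80137911 + 0.64119906·0.59815677) = 126.707760
y = r_b·(sin φ − φ·cos φ) = 106.933900·(0.59815677 − 0.64119906·0.80137911) = 9.015944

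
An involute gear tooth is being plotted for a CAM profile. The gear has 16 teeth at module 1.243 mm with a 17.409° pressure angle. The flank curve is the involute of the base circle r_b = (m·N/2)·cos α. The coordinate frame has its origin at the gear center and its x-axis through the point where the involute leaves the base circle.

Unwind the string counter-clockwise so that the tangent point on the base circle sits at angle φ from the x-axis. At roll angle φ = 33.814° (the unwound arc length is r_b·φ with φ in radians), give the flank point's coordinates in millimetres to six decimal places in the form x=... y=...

pitch radius r_p = m·N/2 = 1.243·16/2 = 9.944000
base radius r_b = r_p·cos α = 9.944000·cos 17.409° = 9.488499
roll angle φ = 33.814° = 0.59016563 rad
x = r_b·(cos φ + φ·sin φ) = 9.488499·(0.83084852 + 0.59016563·0.55649865) = 10.999778
y = r_b·(sin φ − φ·cos φ) = 9.488499·(0.55649865 − 0.59016563·0.83084852) = 0.627763

x=10.999778 y=0.627763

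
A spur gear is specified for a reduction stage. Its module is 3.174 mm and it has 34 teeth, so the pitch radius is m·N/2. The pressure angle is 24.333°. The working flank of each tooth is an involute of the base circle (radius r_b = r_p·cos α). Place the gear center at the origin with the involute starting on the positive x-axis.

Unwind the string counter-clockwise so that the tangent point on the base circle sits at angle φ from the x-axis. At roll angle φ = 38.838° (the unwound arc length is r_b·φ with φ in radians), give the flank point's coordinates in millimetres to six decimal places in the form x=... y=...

x=59.195111 y=4.873567

pitch radius r_p = m·N/2 = 3.174·34/2 = 53.958000
base radius r_b = r_p·cos α = 53.958000·cos 24.333° = 49.164701
roll angle φ = 38.838° = 0.67785097 rad
x = r_b·(cos φ + φ·sin φ) = 49.164701·(0.77892221 + 0.67785097·0.62712055) = 59.195111
y = r_b·(sin φ − φ·cos φ) = 49.164701·(0.62712055 − 0.67785097·0.77892221) = 4.873567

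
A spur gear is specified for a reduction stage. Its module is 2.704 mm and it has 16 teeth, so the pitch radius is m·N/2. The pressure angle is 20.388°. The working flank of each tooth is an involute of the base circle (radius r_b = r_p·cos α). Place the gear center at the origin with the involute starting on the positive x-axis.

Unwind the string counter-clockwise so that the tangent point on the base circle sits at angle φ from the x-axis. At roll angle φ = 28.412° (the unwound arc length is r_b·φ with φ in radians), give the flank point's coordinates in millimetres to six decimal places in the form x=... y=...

pitch radius r_p = m·N/2 = 2.704·16/2 = 21.632000
base radius r_b = r_p·cos α = 21.632000·cos 20.388° = 20.276863
roll angle φ = 28.412° = 0.49588295 rad
x = r_b·(cos φ + φ·sin φ) = 20.276863·(0.87954894 + 0.49588295·0.47580843) = 22.618723
y = r_b·(sin φ − φ·cos φ) = 20.276863·(0.47580843 − 0.49588295·0.87954894) = 0.804081

x=22.618723 y=0.804081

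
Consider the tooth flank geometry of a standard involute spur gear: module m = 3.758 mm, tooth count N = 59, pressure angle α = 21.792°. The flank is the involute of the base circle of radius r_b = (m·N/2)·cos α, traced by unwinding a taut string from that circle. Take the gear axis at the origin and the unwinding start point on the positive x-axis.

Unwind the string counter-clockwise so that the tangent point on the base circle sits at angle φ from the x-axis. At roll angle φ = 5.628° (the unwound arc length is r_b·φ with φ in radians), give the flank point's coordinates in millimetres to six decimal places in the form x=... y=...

pitch radius r_p = m·N/2 = 3.758·59/2 = 110.861000
base radius r_b = r_p·cos α = 110.861000·cos 21.792° = 102.938615
roll angle φ = 5.628° = 0.09822713 rad
x = r_b·(cos φ + φ·sin φ) = 102.938615·(0.99517959 + 0.09822713·0.09806925) = 103.434023
y = r_b·(sin φ − φ·cos φ) = 102.938615·(0.09806925 − 0.09822713·0.99517959) = 0.032489

x=103.434023 y=0.032489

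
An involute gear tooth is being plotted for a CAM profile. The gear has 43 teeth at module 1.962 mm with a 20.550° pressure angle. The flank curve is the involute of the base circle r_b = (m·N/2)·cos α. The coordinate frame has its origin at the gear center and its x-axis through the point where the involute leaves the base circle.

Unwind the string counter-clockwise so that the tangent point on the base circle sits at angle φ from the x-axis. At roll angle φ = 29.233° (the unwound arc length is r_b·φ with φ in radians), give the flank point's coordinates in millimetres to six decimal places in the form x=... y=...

x=44.310051 y=1.703595

pitch radius r_p = m·N/2 = 1.962·43/2 = 42.183000
base radius r_b = r_p·cos α = 42.183000·cos 20.550° = 39.498736
roll angle φ = 29.233° = 0.51021210 rad
x = r_b·(cos φ + φ·sin φ) = 39.498736·(0.87264095 + 0.51021210·0.48836235) = 44.310051
y = r_b·(sin φ − φ·cos φ) = 39.498736·(0.48836235 − 0.51021210·0.87264095) = 1.703595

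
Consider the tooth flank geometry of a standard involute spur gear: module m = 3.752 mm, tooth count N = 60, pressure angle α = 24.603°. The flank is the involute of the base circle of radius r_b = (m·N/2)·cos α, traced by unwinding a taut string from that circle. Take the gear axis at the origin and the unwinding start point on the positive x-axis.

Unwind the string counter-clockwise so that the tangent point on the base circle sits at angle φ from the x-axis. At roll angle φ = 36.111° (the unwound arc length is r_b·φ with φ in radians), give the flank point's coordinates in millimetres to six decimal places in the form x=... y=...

x=120.692874 y=8.205962

pitch radius r_p = m·N/2 = 3.752·60/2 = 112.560000
base radius r_b = r_p·cos α = 112.560000·cos 24.603° = 102.341163
roll angle φ = 36.111° = 0.63025585 rad
x = r_b·(cos φ + φ·sin φ) = 102.341163·(0.80787675 + 0.63025585·0.58935147) = 120.692874
y = r_b·(sin φ − φ·cos φ) = 102.341163·(0.58935147 − 0.63025585·0.80787675) = 8.205962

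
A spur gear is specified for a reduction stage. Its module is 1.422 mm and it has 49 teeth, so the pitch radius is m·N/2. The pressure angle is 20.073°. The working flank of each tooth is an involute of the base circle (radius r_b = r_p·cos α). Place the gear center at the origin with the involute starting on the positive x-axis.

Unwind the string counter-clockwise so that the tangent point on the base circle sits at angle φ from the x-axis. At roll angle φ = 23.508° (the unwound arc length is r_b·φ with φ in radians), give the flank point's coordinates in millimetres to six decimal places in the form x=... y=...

x=35.362175 y=0.740763

pitch radius r_p = m·N/2 = 1.422·49/2 = 34.839000
base radius r_b = r_p·cos α = 34.839000·cos 20.073° = 32.722743
roll angle φ = 23.508° = 0.41029200 rad
x = r_b·(cos φ + φ·sin φ) = 32.722743·(0.91700439 + 0.41029200·0.39887711) = 35.362175
y = r_b·(sin φ − φ·cos φ) = 32.722743·(0.39887711 − 0.41029200·0.91700439) = 0.740763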